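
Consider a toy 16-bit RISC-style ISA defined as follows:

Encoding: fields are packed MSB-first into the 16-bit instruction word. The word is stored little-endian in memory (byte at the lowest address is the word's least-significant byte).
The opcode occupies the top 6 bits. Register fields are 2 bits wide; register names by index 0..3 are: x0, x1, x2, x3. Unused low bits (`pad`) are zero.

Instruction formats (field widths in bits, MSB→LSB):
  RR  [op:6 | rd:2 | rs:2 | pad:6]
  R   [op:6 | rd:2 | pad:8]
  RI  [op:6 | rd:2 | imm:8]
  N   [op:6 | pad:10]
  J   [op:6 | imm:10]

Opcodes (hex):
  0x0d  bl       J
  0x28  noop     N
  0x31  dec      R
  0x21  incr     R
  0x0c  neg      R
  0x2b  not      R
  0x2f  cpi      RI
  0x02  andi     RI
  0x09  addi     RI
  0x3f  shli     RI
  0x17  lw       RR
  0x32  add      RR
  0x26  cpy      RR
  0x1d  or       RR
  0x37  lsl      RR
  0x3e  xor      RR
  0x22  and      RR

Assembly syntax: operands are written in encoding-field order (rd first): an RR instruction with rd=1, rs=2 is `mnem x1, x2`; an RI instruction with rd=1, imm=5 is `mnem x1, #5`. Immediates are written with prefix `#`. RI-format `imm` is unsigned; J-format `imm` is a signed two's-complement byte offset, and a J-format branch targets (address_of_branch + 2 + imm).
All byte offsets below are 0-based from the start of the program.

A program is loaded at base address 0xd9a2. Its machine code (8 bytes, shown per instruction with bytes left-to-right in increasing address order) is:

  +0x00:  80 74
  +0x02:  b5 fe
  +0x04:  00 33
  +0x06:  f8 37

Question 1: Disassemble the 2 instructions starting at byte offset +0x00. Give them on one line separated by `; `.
+0x00: 80 74 ⇒ word 0x7480 (little)
  op=0x7480>>10=0x1d ⇒ or (RR)
  [9:8] rd=0 = x0
  [7:6] rs=2 = x2
+0x02: b5 fe ⇒ word 0xfeb5 (little)
  op=0xfeb5>>10=0x3f ⇒ shli (RI)
  [9:8] rd=2 = x2
  [7:0] imm=181 = #181

or x0, x2; shli x2, #181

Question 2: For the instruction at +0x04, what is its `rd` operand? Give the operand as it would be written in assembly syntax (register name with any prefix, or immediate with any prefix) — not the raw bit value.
off 0x04: read 00 33 as little → 0x3300
  top 6b → 0xc → neg [R]
  [9:8] rd=3 = x3

x3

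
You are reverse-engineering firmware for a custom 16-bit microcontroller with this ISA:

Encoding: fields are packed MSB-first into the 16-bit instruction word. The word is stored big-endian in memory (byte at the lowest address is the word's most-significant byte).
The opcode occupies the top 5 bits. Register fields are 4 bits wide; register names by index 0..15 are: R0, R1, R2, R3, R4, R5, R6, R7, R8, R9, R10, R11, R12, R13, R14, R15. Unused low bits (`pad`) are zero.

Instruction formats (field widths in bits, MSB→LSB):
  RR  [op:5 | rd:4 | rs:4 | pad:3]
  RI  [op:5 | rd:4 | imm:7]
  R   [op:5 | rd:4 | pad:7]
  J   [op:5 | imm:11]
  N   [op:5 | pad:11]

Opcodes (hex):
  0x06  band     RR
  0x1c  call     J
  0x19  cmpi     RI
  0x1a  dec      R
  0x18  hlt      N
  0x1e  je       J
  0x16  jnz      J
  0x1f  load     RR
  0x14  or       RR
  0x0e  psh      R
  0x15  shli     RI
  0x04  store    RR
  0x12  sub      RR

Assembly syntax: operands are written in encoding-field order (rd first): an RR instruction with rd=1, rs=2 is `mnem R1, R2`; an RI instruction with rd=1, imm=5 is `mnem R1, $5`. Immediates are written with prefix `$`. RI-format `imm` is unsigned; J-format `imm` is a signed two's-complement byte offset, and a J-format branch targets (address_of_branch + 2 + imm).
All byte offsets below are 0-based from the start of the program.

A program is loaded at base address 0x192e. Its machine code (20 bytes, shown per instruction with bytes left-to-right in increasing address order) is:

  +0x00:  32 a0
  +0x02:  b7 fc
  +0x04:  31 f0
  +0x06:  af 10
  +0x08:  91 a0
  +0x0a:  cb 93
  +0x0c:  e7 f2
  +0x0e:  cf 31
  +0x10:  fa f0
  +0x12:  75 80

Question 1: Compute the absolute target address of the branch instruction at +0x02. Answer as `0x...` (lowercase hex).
@+02  big-endian(b7 fc) = 0xb7fc
  op=0xb7fc>>11=0x16 ⇒ jnz (J)
  imm: (w>>0)&0x7ff=0x7fc (s11→-4) → $-4
  target = base 0x192e + off 0x02 + 2 + imm -4 = 0x192e

0x192e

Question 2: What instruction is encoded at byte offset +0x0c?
@+0c  big-endian(e7 f2) = 0xe7f2
  top 5b → 0x1c → call [J]
  [10:0] imm=2034 (s11→-14) = $-14

call $-14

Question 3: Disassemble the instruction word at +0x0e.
cmpi R14, $49

off 0x0e: read cf 31 as big → 0xcf31
  top 5b → 0x19 → cmpi [RI]
  rd: (w>>7)&0xf=0xe → R14
  imm: (w>>0)&0x7f=0x31 → $49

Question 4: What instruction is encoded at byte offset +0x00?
+0x00: 32 a0 ⇒ word 0x32a0 (big)
  op=0x32a0>>11=0x6 ⇒ band (RR)
  [10:7] rd=5 = R5
  [6:3] rs=4 = R4

band R5, R4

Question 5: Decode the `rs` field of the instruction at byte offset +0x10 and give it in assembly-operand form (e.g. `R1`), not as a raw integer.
R14

off 0x10: read fa f0 as big → 0xfaf0
  op=0xfaf0>>11=0x1f ⇒ load (RR)
  [10:7] rd=5 = R5
  [6:3] rs=14 = R14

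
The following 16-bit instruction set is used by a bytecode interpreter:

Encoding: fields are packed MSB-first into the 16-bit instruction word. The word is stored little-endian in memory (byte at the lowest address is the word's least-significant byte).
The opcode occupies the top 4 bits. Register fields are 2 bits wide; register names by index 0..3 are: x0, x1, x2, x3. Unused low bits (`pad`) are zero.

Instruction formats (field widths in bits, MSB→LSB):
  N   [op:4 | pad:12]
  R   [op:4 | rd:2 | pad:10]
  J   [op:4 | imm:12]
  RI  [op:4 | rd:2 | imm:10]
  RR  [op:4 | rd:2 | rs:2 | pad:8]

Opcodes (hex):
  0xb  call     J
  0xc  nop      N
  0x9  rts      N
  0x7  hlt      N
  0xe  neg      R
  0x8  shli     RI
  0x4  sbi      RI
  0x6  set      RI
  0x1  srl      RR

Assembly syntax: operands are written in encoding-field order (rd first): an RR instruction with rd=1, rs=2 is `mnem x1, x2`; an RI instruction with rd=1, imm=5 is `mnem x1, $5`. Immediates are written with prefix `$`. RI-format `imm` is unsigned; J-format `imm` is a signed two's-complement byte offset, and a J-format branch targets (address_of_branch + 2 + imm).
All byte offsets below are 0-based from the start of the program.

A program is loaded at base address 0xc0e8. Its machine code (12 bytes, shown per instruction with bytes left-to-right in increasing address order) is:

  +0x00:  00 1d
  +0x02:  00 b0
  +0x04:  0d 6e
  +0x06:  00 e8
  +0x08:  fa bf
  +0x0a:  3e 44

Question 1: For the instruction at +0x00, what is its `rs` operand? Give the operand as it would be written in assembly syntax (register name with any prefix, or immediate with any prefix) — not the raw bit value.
@+00  little-endian(00 1d) = 0x1d00
  op=0x1d00>>12=0x1 ⇒ srl (RR)
  rd: (w>>10)&0x3=0x3 → x3
  rs: (w>>8)&0x3=0x1 → x1

x1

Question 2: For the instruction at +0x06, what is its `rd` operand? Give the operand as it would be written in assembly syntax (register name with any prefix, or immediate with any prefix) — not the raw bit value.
x2

off 0x06: read 00 e8 as little → 0xe800
  op=0xe800>>12=0xe ⇒ neg (R)
  rd@[11:10]=0x2 ⇒ x2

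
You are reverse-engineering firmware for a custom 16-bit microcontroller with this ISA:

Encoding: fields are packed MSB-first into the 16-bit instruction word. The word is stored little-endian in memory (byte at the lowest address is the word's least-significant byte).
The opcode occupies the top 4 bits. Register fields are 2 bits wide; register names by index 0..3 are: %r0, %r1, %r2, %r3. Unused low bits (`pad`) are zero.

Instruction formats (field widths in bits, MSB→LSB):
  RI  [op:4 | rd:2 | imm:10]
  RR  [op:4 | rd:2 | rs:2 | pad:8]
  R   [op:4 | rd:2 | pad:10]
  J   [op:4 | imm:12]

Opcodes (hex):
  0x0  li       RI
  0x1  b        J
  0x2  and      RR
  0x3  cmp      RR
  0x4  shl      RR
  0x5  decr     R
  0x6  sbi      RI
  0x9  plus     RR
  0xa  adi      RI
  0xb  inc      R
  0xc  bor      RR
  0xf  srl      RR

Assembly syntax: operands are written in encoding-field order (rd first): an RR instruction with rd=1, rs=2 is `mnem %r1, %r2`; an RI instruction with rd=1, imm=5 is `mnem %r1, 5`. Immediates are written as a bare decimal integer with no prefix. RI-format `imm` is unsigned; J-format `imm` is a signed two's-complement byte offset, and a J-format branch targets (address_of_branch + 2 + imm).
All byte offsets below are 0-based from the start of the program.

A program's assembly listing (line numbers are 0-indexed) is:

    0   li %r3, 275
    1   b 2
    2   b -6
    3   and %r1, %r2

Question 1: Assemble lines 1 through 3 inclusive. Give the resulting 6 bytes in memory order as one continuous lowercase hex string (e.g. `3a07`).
0210fa1f0026

line 1 (b): pack op=0x1:4|imm=2:12 = 0x1002; little→ 02 10
line 2 (b): pack op=0x1:4|imm=-6:12 = 0x1ffa; little→ fa 1f
line 3 (and): pack op=0x2:4|rd=1:2|rs=2:2|pad=0:8 = 0x2600; little→ 00 26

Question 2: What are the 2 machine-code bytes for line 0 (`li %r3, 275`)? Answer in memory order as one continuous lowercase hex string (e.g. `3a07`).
0. li fields op=0x0:4|rd=3:2|imm=275:10 → word 0d13h → 13 0d

130d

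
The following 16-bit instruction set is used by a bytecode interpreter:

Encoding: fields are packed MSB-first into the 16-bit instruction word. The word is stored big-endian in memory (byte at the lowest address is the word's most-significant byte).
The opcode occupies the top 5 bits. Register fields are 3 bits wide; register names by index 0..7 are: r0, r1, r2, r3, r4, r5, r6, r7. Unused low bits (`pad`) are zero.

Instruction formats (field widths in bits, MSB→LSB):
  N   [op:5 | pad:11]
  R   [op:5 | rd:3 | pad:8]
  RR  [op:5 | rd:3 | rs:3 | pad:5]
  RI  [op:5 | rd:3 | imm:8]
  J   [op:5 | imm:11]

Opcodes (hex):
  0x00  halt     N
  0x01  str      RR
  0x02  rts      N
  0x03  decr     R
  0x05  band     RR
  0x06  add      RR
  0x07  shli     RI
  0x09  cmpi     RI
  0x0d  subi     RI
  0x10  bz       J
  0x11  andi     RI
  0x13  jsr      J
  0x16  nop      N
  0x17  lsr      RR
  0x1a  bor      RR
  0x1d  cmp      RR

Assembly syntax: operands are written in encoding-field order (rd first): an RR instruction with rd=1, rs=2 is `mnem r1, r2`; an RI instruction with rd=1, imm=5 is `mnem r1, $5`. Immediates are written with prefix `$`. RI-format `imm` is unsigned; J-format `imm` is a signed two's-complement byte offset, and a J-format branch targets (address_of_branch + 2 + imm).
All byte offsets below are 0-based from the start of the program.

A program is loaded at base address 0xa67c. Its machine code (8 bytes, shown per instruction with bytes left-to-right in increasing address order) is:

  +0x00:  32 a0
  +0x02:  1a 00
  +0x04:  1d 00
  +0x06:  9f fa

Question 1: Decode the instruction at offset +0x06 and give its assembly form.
jsr $-6

+0x06: 9f fa ⇒ word 0x9ffa (big)
  op=0x9ffa>>11=0x13 ⇒ jsr (J)
  imm@[10:0]=0x7fa (s11→-6) ⇒ $-6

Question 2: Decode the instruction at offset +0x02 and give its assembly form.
+0x02: 1a 00 ⇒ word 0x1a00 (big)
  opcode bits[15:11]=0x3: decr/R
  rd@[10:8]=0x2 ⇒ r2

decr r2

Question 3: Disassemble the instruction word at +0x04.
decr r5

[04] 1d 00 → 0x1d00
  opcode bits[15:11]=0x3: decr/R
  [10:8] rd=5 = r5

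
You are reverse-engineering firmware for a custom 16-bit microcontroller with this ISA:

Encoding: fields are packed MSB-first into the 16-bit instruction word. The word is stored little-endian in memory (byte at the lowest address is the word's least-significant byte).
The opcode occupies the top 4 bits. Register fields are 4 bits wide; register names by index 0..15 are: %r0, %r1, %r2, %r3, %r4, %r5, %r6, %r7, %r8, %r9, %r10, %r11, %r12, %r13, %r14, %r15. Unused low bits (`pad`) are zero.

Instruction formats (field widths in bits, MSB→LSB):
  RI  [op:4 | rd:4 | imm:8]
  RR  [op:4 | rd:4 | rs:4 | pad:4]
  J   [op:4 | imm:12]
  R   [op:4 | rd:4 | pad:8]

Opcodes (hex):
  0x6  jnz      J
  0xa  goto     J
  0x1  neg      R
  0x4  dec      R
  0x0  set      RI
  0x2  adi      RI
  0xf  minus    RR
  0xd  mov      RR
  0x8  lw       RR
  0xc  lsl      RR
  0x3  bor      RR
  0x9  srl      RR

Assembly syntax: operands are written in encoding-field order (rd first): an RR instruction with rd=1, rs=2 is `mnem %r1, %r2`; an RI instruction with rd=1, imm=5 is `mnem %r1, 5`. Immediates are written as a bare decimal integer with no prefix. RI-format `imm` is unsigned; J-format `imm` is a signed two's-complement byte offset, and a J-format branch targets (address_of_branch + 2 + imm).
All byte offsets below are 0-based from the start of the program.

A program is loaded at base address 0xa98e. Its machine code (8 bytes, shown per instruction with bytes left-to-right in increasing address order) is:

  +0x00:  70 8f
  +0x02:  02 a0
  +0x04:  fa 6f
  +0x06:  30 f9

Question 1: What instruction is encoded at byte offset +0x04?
off 0x04: read fa 6f as little → 0x6ffa
  op=0x6ffa>>12=0x6 ⇒ jnz (J)
  [11:0] imm=4090 (s12→-6) = -6

jnz -6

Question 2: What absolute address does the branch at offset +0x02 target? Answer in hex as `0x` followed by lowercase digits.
off 0x02: read 02 a0 as little → 0xa002
  op=0xa002>>12=0xa ⇒ goto (J)
  imm@[11:0]=0x2 ⇒ 2
  target = base 0xa98e + off 0x02 + 2 + imm 2 = 0xa994

0xa994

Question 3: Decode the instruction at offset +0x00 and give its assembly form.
lw %r15, %r7

[00] 70 8f → 0x8f70
  top 4b → 0x8 → lw [RR]
  rd@[11:8]=0xf ⇒ %r15
  rs@[7:4]=0x7 ⇒ %r7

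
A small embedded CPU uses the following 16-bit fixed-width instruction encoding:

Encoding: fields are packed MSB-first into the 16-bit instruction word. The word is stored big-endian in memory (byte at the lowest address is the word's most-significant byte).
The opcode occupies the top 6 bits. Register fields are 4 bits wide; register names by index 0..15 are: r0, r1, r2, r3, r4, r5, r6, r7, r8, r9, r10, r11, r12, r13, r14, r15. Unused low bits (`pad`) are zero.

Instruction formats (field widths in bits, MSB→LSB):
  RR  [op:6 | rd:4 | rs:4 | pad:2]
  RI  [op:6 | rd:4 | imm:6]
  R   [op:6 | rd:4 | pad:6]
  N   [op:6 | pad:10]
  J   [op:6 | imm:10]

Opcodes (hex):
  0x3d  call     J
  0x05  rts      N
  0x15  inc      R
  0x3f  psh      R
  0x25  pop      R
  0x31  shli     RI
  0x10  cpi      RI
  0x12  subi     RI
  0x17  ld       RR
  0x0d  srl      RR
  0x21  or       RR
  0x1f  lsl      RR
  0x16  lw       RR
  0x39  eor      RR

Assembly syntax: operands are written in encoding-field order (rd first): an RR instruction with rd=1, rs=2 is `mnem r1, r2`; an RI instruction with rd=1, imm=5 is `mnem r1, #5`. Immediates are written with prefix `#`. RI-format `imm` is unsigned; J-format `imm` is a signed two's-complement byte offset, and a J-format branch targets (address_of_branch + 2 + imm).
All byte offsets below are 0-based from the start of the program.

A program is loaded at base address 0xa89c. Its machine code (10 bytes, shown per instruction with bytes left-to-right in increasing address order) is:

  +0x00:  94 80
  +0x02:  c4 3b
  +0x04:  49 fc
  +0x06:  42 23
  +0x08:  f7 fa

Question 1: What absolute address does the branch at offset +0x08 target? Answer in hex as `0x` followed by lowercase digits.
0xa8a0

[08] f7 fa → 0xf7fa
  op=0xf7fa>>10=0x3d ⇒ call (J)
  imm@[9:0]=0x3fa (s10→-6) ⇒ #-6
  target = base 0xa89c + off 0x08 + 2 + imm -6 = 0xa8a0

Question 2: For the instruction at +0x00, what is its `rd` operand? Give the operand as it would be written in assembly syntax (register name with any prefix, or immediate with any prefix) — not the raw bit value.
[00] 94 80 → 0x9480
  opcode bits[15:10]=0x25: pop/R
  rd: (w>>6)&0xf=0x2 → r2

r2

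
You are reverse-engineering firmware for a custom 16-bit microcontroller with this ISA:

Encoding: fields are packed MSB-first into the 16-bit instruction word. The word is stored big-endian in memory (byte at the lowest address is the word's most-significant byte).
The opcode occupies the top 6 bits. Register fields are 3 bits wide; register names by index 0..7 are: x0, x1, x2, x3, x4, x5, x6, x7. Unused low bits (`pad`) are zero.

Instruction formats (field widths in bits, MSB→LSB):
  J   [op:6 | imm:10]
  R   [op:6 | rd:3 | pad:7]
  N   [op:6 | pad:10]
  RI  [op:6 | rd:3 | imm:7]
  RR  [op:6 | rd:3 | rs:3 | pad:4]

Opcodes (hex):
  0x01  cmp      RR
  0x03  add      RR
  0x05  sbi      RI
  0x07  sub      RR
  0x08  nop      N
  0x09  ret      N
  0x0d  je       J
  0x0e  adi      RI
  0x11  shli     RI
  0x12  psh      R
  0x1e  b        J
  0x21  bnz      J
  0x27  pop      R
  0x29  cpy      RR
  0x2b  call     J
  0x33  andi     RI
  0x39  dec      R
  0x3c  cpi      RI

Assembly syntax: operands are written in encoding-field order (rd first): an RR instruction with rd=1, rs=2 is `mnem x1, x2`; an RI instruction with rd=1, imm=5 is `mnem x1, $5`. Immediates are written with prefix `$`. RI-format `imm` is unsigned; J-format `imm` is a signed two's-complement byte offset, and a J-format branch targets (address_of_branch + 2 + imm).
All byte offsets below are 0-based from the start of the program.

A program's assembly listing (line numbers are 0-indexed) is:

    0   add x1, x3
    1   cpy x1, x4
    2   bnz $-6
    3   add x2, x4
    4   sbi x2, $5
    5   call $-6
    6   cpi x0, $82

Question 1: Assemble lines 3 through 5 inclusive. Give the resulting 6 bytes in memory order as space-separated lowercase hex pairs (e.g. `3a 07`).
0d 40 15 05 af fa

L3: add op=0x3:6|rd=2:3|rs=4:3|pad=0:4 ⇒ 0x0d40 ⇒ big 0d 40
L4: sbi op=0x5:6|rd=2:3|imm=5:7 ⇒ 0x1505 ⇒ big 15 05
L5: call op=0x2b:6|imm=-6:10 ⇒ 0xaffa ⇒ big af fa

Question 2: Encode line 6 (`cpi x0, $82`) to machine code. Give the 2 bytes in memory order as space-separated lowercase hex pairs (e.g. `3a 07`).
f0 52

line 6 (cpi): pack op=0x3c:6|rd=0:3|imm=82:7 = 0xf052; big→ f0 52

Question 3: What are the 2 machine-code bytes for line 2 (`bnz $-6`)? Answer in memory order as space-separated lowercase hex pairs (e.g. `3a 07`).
87 fa

2. bnz fields op=0x21:6|imm=-6:10 → word 87fah → 87 fa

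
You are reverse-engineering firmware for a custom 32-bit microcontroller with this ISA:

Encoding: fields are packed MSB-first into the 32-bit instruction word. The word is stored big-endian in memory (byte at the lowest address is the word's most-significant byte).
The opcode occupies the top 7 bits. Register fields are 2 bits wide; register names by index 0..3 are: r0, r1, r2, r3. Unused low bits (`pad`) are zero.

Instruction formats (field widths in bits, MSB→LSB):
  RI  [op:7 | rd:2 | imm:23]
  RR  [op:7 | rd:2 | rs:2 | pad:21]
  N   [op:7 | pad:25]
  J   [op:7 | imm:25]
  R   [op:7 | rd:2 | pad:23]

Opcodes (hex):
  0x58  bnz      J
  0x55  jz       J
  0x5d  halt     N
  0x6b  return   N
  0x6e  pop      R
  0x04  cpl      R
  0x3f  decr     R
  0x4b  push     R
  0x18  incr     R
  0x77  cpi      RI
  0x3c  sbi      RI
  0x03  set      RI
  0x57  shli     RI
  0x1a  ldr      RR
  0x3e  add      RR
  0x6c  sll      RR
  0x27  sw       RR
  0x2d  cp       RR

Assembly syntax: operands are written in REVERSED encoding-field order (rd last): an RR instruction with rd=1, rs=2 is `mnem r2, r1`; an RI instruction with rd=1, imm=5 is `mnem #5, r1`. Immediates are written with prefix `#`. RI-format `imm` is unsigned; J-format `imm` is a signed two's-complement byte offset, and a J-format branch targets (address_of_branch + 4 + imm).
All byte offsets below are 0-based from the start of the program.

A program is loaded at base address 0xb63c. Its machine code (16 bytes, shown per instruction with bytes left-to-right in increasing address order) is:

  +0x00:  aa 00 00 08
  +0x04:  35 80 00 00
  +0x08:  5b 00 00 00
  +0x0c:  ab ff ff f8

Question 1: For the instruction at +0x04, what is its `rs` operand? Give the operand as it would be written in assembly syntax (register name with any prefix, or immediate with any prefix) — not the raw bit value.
r0

off 0x04: read 35 80 00 00 as big → 0x35800000
  top 7b → 0x1a → ldr [RR]
  rd@[24:23]=0x3 ⇒ r3
  rs@[22:21]=0x0 ⇒ r0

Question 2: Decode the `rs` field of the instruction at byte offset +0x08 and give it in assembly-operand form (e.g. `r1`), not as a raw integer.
off 0x08: read 5b 00 00 00 as big → 0x5b000000
  top 7b → 0x2d → cp [RR]
  rd@[24:23]=0x2 ⇒ r2
  rs@[22:21]=0x0 ⇒ r0

r0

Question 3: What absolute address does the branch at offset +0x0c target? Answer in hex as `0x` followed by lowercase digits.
@+0c  big-endian(ab ff ff f8) = 0xabfffff8
  opcode bits[31:25]=0x55: jz/J
  [24:0] imm=33554424 (s25→-8) = #-8
  target = base 0xb63c + off 0x0c + 4 + imm -8 = 0xb644

0xb644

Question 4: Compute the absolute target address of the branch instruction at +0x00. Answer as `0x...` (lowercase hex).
0xb648

off 0x00: read aa 00 00 08 as big → 0xaa000008
  opcode bits[31:25]=0x55: jz/J
  imm@[24:0]=0x8 ⇒ #8
  target = base 0xb63c + off 0x00 + 4 + imm 8 = 0xb648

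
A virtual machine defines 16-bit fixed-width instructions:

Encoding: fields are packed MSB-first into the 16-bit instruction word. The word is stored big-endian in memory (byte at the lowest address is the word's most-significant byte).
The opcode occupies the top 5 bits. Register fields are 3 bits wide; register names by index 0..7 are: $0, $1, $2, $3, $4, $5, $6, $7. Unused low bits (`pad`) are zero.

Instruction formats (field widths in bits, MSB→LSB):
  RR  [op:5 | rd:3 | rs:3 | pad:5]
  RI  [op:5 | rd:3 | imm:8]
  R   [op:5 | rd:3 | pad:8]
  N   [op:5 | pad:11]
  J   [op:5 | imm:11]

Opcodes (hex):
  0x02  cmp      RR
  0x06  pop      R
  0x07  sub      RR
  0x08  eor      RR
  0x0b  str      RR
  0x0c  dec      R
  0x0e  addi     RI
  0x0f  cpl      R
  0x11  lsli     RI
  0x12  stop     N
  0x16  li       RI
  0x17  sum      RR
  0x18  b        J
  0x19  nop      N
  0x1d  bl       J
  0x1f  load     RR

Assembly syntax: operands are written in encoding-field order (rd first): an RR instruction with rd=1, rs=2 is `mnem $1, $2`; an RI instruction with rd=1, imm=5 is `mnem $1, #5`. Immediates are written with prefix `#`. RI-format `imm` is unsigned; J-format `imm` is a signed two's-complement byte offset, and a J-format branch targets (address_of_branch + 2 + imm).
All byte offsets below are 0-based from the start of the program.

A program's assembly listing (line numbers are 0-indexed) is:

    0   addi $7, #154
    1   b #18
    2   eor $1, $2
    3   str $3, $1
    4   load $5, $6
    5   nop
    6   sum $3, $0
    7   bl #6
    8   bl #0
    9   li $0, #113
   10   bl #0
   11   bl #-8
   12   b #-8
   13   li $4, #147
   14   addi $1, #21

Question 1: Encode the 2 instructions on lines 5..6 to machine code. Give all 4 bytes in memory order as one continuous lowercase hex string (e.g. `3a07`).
c800bb00

L5: nop op=0x19:5|pad=0:11 ⇒ 0xc800 ⇒ big c8 00
L6: sum op=0x17:5|rd=3:3|rs=0:3|pad=0:5 ⇒ 0xbb00 ⇒ big bb 00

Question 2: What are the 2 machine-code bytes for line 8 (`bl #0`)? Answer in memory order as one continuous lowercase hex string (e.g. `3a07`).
8. bl fields op=0x1d:5|imm=0:11 → word e800h → e8 00

e800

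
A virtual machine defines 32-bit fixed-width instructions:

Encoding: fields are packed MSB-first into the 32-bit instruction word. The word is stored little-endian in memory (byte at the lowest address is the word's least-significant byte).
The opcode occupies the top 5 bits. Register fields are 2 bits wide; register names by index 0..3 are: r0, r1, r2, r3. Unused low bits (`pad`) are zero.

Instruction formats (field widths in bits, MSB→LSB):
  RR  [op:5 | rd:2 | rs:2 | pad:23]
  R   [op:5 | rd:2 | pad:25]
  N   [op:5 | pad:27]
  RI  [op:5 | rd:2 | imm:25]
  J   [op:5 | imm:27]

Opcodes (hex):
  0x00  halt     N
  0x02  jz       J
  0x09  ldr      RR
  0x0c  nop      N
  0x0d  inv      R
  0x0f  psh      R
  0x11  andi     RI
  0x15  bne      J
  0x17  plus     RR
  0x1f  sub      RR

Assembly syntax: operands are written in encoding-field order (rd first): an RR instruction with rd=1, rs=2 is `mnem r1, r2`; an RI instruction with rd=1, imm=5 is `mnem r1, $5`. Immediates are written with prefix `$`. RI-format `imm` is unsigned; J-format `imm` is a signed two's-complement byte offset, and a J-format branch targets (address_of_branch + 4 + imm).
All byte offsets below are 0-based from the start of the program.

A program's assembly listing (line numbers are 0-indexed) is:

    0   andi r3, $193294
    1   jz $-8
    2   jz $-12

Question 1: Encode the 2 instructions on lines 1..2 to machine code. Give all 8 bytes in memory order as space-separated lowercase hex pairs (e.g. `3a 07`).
line 1 (jz): pack op=0x2:5|imm=-8:27 = 0x17fffff8; little→ f8 ff ff 17
line 2 (jz): pack op=0x2:5|imm=-12:27 = 0x17fffff4; little→ f4 ff ff 17

f8 ff ff 17 f4 ff ff 17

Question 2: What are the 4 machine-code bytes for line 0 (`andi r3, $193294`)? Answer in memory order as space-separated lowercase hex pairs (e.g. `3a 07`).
0e f3 02 8e

line 0 (andi): pack op=0x11:5|rd=3:2|imm=193294:25 = 0x8e02f30e; little→ 0e f3 02 8e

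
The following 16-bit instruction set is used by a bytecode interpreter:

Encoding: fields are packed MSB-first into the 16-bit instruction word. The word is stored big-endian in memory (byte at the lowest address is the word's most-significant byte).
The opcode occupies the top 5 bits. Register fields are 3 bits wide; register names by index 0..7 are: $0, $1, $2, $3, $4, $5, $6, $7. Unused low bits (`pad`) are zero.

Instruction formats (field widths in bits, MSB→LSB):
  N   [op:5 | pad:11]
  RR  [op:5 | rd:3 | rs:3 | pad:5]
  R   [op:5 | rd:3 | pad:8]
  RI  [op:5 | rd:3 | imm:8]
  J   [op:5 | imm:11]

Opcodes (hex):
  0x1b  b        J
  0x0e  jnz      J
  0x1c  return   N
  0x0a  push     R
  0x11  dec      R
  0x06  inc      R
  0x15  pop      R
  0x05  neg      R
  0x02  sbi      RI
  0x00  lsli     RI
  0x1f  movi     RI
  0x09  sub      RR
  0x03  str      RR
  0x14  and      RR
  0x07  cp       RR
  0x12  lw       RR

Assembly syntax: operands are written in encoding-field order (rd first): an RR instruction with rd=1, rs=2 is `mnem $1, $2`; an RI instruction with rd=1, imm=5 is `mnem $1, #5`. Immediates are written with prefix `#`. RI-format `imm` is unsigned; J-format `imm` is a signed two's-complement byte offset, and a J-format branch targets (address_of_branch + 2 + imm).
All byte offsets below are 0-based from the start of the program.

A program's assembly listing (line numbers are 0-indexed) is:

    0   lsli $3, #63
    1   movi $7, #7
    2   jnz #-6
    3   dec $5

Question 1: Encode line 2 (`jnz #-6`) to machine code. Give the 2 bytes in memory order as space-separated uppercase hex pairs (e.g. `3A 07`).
2. jnz fields op=0xe:5|imm=-6:11 → word 77fah → 77 fa

77 FA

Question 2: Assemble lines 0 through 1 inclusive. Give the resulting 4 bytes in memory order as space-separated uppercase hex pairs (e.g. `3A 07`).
L0: lsli op=0x0:5|rd=3:3|imm=63:8 ⇒ 0x033f ⇒ big 03 3f
L1: movi op=0x1f:5|rd=7:3|imm=7:8 ⇒ 0xff07 ⇒ big ff 07

03 3F FF 07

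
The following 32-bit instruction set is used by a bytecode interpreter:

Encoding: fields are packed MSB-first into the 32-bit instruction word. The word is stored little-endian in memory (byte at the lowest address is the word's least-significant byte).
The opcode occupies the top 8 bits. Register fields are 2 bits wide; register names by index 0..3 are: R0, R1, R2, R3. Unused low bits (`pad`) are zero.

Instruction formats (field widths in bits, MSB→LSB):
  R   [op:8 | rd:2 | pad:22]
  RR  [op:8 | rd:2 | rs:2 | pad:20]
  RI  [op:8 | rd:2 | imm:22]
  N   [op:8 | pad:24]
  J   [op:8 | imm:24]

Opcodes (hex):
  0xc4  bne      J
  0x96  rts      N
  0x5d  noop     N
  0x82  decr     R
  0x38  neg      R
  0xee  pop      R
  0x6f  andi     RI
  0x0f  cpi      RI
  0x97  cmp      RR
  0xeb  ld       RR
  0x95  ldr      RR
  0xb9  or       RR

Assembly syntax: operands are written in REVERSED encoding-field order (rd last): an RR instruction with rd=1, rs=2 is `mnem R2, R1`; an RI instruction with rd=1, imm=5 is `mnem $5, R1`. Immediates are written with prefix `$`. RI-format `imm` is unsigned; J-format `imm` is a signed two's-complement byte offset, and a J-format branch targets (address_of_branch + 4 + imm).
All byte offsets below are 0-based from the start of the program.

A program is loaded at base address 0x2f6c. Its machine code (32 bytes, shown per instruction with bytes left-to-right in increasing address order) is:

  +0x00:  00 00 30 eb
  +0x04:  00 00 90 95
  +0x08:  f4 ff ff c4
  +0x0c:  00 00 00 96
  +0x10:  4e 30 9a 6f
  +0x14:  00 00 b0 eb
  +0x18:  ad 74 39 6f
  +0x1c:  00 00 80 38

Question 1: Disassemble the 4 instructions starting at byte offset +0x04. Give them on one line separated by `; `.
ldr R1, R2; bne $-12; rts; andi $1716302, R2

[04] 00 00 90 95 → 0x95900000
  opcode bits[31:24]=0x95: ldr/RR
  rd@[23:22]=0x2 ⇒ R2
  rs@[21:20]=0x1 ⇒ R1
[08] f4 ff ff c4 → 0xc4fffff4
  opcode bits[31:24]=0xc4: bne/J
  imm@[23:0]=0xfffff4 (s24→-12) ⇒ $-12
[0c] 00 00 00 96 → 0x96000000
  opcode bits[31:24]=0x96: rts/N
[10] 4e 30 9a 6f → 0x6f9a304e
  opcode bits[31:24]=0x6f: andi/RI
  rd@[23:22]=0x2 ⇒ R2
  imm@[21:0]=0x1a304e ⇒ $1716302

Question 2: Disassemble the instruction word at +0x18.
@+18  little-endian(ad 74 39 6f) = 0x6f3974ad
  op=0x6f3974ad>>24=0x6f ⇒ andi (RI)
  rd@[23:22]=0x0 ⇒ R0
  imm@[21:0]=0x3974ad ⇒ $3765421

andi $3765421, R0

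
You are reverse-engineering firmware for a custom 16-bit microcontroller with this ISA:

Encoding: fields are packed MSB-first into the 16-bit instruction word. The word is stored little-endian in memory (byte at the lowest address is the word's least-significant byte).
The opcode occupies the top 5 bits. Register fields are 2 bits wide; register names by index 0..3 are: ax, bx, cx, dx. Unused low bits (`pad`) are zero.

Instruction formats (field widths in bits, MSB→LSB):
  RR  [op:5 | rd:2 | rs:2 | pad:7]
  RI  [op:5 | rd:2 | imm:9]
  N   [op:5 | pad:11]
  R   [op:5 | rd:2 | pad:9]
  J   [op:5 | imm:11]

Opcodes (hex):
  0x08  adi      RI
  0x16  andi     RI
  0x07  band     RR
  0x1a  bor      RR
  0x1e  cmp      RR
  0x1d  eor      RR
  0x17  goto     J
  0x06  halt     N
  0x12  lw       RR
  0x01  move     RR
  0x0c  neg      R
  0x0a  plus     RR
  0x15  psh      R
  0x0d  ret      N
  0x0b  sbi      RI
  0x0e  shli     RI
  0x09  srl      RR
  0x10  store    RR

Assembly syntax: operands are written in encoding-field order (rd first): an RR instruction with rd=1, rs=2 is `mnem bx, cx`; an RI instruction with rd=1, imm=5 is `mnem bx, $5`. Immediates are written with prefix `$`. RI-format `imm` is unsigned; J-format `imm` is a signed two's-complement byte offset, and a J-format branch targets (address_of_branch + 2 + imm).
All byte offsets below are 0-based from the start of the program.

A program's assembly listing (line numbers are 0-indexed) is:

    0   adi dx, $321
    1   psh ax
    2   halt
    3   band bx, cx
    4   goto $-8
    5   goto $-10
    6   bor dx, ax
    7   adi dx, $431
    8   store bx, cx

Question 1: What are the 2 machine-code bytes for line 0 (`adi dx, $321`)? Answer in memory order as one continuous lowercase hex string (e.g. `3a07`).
4147

L0: adi op=0x8:5|rd=3:2|imm=321:9 ⇒ 0x4741 ⇒ little 41 47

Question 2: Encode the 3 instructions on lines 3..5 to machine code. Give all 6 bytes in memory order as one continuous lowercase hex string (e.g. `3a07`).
003bf8bff6bf

3. band fields op=0x7:5|rd=1:2|rs=2:2|pad=0:7 → word 3b00h → 00 3b
4. goto fields op=0x17:5|imm=-8:11 → word bff8h → f8 bf
5. goto fields op=0x17:5|imm=-10:11 → word bff6h → f6 bf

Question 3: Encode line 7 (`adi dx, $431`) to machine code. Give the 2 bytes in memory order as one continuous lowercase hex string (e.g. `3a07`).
af47

line 7 (adi): pack op=0x8:5|rd=3:2|imm=431:9 = 0x47af; little→ af 47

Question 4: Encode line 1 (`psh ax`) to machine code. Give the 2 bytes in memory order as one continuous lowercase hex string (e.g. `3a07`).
line 1 (psh): pack op=0x15:5|rd=0:2|pad=0:9 = 0xa800; little→ 00 a8

00a8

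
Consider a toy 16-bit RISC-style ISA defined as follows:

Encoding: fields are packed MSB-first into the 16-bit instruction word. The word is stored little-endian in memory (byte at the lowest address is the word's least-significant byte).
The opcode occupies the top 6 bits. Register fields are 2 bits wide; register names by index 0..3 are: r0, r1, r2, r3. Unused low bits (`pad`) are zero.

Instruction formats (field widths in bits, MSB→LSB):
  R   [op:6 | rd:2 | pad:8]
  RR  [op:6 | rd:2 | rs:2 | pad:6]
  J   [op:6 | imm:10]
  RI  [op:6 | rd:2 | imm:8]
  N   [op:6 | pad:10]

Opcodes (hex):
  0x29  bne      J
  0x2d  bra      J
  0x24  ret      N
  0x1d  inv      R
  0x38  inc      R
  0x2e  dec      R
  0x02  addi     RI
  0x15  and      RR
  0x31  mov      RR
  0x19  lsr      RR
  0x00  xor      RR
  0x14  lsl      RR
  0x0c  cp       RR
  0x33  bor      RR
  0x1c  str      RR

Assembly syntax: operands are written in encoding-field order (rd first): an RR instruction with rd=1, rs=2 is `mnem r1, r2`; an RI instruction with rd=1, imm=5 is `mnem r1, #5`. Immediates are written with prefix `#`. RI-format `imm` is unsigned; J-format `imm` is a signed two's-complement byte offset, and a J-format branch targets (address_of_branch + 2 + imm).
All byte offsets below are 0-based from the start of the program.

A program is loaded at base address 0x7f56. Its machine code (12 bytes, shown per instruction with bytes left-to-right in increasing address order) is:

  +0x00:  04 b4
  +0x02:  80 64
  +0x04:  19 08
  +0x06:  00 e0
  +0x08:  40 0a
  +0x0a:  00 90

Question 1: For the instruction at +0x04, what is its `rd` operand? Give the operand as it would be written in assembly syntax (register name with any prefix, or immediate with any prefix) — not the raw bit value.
@+04  little-endian(19 08) = 0x0819
  top 6b → 0x2 → addi [RI]
  rd: (w>>8)&0x3=0x0 → r0
  imm: (w>>0)&0xff=0x19 → #25

r0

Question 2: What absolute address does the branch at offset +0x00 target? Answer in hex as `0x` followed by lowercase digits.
0x7f5c

+0x00: 04 b4 ⇒ word 0xb404 (little)
  top 6b → 0x2d → bra [J]
  imm: (w>>0)&0x3ff=0x4 → #4
  target = base 0x7f56 + off 0x00 + 2 + imm 4 = 0x7f5c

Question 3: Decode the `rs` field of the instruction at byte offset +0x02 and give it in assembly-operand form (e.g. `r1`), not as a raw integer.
[02] 80 64 → 0x6480
  op=0x6480>>10=0x19 ⇒ lsr (RR)
  rd: (w>>8)&0x3=0x0 → r0
  rs: (w>>6)&0x3=0x2 → r2

r2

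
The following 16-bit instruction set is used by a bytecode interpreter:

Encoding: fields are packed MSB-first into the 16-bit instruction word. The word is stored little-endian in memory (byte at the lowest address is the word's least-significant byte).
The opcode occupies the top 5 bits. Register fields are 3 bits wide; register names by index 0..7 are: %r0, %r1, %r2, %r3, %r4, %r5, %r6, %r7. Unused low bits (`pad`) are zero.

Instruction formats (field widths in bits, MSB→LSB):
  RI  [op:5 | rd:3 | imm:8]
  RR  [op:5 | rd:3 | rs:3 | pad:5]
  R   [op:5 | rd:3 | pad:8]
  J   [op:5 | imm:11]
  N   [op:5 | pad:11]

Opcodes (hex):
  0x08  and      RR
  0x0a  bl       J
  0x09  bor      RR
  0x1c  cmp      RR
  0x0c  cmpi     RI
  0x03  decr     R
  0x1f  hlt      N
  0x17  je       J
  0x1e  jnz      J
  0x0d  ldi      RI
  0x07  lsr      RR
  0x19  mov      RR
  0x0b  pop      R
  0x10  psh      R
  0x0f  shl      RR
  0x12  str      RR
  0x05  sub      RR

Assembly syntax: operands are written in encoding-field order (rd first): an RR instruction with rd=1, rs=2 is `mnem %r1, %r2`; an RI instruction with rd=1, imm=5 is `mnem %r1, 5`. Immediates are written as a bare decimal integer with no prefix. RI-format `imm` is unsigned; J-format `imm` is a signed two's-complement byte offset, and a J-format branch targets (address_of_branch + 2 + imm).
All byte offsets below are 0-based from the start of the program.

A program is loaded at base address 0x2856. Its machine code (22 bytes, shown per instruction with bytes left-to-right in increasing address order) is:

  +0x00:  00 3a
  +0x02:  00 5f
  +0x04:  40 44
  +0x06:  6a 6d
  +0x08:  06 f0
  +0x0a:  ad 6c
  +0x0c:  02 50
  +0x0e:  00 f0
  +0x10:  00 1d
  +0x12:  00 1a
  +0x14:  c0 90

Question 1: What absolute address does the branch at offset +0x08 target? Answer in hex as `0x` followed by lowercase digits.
@+08  little-endian(06 f0) = 0xf006
  opcode bits[15:11]=0x1e: jnz/J
  [10:0] imm=6 = 6
  target = base 0x2856 + off 0x08 + 2 + imm 6 = 0x2866

0x2866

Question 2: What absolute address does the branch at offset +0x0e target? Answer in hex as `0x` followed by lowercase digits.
0x2866

off 0x0e: read 00 f0 as little → 0xf000
  top 5b → 0x1e → jnz [J]
  imm@[10:0]=0x0 ⇒ 0
  target = base 0x2856 + off 0x0e + 2 + imm 0 = 0x2866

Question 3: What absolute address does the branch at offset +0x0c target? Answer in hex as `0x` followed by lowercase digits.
0x2866

[0c] 02 50 → 0x5002
  top 5b → 0xa → bl [J]
  imm: (w>>0)&0x7ff=0x2 → 2
  target = base 0x2856 + off 0x0c + 2 + imm 2 = 0x2866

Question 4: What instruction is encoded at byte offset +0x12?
decr %r2

+0x12: 00 1a ⇒ word 0x1a00 (little)
  opcode bits[15:11]=0x3: decr/R
  rd@[10:8]=0x2 ⇒ %r2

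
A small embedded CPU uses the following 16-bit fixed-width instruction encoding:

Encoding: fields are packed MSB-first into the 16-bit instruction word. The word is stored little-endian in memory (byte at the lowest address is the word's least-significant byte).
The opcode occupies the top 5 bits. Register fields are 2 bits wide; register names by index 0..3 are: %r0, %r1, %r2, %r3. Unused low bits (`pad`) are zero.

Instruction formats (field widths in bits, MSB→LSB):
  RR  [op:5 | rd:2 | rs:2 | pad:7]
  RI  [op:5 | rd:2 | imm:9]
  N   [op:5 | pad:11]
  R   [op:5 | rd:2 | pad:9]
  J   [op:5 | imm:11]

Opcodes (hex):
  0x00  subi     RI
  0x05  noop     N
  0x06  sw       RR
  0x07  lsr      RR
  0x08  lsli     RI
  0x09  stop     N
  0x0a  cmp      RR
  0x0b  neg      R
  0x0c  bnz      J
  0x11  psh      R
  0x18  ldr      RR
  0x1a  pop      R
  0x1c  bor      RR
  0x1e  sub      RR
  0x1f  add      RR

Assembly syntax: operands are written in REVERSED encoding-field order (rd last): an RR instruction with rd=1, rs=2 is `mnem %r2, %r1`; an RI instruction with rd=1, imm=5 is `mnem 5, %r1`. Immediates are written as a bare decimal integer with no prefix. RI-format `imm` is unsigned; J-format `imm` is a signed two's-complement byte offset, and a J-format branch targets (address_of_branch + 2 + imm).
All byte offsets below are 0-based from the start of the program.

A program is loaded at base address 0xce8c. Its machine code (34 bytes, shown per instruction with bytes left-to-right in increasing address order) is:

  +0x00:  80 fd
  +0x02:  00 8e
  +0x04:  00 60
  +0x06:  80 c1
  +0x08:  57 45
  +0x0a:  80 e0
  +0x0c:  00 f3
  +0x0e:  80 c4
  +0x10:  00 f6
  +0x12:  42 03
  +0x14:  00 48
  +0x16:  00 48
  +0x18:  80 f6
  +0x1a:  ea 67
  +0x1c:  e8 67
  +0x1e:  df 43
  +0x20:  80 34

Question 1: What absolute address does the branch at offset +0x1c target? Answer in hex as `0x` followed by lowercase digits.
0xce92

off 0x1c: read e8 67 as little → 0x67e8
  opcode bits[15:11]=0xc: bnz/J
  imm@[10:0]=0x7e8 (s11→-24) ⇒ -24
  target = base 0xce8c + off 0x1c + 2 + imm -24 = 0xce92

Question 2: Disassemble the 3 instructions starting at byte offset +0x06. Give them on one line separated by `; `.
ldr %r3, %r0; lsli 343, %r2; bor %r1, %r0

[06] 80 c1 → 0xc180
  top 5b → 0x18 → ldr [RR]
  rd@[10:9]=0x0 ⇒ %r0
  rs@[8:7]=0x3 ⇒ %r3
[08] 57 45 → 0x4557
  top 5b → 0x8 → lsli [RI]
  rd@[10:9]=0x2 ⇒ %r2
  imm@[8:0]=0x157 ⇒ 343
[0a] 80 e0 → 0xe080
  top 5b → 0x1c → bor [RR]
  rd@[10:9]=0x0 ⇒ %r0
  rs@[8:7]=0x1 ⇒ %r1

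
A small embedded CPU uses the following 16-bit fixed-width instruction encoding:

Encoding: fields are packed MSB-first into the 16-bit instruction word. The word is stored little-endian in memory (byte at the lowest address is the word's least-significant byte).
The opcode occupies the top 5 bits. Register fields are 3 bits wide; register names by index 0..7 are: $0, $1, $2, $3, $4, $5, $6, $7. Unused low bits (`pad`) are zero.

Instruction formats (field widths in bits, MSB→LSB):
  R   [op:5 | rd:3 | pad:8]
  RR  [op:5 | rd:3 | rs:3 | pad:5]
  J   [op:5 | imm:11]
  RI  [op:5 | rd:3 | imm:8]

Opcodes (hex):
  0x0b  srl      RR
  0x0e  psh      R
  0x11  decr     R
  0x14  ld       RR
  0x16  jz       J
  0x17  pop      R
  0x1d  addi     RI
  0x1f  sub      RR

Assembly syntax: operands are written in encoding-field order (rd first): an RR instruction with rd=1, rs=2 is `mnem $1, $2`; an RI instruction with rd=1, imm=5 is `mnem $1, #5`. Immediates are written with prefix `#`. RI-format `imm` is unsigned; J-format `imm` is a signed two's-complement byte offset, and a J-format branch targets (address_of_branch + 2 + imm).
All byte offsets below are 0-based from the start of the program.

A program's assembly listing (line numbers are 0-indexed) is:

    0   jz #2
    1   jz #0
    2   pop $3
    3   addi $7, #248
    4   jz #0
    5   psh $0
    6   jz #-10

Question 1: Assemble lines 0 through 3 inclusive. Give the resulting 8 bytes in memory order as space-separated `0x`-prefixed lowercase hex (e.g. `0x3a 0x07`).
0x02 0xb0 0x00 0xb0 0x00 0xbb 0xf8 0xef

0. jz fields op=0x16:5|imm=2:11 → word b002h → 02 b0
1. jz fields op=0x16:5|imm=0:11 → word b000h → 00 b0
2. pop fields op=0x17:5|rd=3:3|pad=0:8 → word bb00h → 00 bb
3. addi fields op=0x1d:5|rd=7:3|imm=248:8 → word eff8h → f8 ef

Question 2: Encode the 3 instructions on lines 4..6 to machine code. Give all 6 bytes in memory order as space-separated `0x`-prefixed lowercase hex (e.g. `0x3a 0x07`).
L4: jz op=0x16:5|imm=0:11 ⇒ 0xb000 ⇒ little 00 b0
L5: psh op=0xe:5|rd=0:3|pad=0:8 ⇒ 0x7000 ⇒ little 00 70
L6: jz op=0x16:5|imm=-10:11 ⇒ 0xb7f6 ⇒ little f6 b7

0x00 0xb0 0x00 0x70 0xf6 0xb7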